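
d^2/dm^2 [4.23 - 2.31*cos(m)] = 2.31*cos(m)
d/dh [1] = 0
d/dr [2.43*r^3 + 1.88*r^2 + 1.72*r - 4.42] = 7.29*r^2 + 3.76*r + 1.72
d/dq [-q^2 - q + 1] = -2*q - 1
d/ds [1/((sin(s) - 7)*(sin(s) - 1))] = 2*(4 - sin(s))*cos(s)/((sin(s) - 7)^2*(sin(s) - 1)^2)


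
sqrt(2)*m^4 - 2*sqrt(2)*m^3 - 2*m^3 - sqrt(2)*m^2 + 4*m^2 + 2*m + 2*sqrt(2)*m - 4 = (m - 2)*(m - 1)*(m - sqrt(2))*(sqrt(2)*m + sqrt(2))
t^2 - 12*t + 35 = (t - 7)*(t - 5)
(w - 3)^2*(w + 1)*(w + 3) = w^4 - 2*w^3 - 12*w^2 + 18*w + 27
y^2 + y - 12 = (y - 3)*(y + 4)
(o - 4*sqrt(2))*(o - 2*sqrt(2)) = o^2 - 6*sqrt(2)*o + 16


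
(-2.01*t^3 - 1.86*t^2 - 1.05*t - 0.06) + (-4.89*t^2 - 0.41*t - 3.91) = -2.01*t^3 - 6.75*t^2 - 1.46*t - 3.97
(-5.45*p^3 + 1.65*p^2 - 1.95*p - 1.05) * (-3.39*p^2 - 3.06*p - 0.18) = 18.4755*p^5 + 11.0835*p^4 + 2.5425*p^3 + 9.2295*p^2 + 3.564*p + 0.189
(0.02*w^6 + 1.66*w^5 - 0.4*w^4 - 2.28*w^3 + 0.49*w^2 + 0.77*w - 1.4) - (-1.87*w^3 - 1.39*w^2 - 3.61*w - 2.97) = 0.02*w^6 + 1.66*w^5 - 0.4*w^4 - 0.41*w^3 + 1.88*w^2 + 4.38*w + 1.57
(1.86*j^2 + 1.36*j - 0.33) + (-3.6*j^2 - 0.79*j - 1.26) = -1.74*j^2 + 0.57*j - 1.59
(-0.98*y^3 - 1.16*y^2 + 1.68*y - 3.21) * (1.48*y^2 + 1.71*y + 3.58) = -1.4504*y^5 - 3.3926*y^4 - 3.0056*y^3 - 6.0308*y^2 + 0.525300000000001*y - 11.4918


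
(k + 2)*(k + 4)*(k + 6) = k^3 + 12*k^2 + 44*k + 48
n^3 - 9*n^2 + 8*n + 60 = (n - 6)*(n - 5)*(n + 2)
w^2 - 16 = (w - 4)*(w + 4)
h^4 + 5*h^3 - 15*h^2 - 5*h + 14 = (h - 2)*(h - 1)*(h + 1)*(h + 7)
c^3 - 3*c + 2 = (c - 1)^2*(c + 2)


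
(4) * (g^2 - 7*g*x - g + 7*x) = 4*g^2 - 28*g*x - 4*g + 28*x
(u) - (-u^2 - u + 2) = u^2 + 2*u - 2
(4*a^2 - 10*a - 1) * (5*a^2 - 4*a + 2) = 20*a^4 - 66*a^3 + 43*a^2 - 16*a - 2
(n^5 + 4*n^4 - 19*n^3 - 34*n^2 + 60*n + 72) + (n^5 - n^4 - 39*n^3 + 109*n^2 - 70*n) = 2*n^5 + 3*n^4 - 58*n^3 + 75*n^2 - 10*n + 72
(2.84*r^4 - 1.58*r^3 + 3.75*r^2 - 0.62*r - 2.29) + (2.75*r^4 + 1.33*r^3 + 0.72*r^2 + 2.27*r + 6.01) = 5.59*r^4 - 0.25*r^3 + 4.47*r^2 + 1.65*r + 3.72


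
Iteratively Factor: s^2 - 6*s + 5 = (s - 5)*(s - 1)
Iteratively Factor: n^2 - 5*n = (n)*(n - 5)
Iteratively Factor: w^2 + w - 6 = (w + 3)*(w - 2)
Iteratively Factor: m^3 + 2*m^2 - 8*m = (m + 4)*(m^2 - 2*m) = (m - 2)*(m + 4)*(m)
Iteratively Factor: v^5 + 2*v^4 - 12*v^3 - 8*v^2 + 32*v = (v)*(v^4 + 2*v^3 - 12*v^2 - 8*v + 32) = v*(v - 2)*(v^3 + 4*v^2 - 4*v - 16) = v*(v - 2)*(v + 2)*(v^2 + 2*v - 8) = v*(v - 2)^2*(v + 2)*(v + 4)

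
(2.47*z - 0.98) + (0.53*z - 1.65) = 3.0*z - 2.63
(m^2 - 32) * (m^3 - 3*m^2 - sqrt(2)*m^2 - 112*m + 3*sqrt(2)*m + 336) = m^5 - 3*m^4 - sqrt(2)*m^4 - 144*m^3 + 3*sqrt(2)*m^3 + 32*sqrt(2)*m^2 + 432*m^2 - 96*sqrt(2)*m + 3584*m - 10752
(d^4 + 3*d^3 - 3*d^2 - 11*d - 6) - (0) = d^4 + 3*d^3 - 3*d^2 - 11*d - 6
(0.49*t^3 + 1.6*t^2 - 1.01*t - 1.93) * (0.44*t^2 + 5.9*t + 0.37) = 0.2156*t^5 + 3.595*t^4 + 9.1769*t^3 - 6.2162*t^2 - 11.7607*t - 0.7141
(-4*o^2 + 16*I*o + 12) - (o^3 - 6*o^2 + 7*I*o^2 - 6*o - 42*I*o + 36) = -o^3 + 2*o^2 - 7*I*o^2 + 6*o + 58*I*o - 24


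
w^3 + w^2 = w^2*(w + 1)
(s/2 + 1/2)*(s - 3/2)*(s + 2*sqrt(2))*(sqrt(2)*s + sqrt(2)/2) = sqrt(2)*s^4/2 + 2*s^3 - 7*sqrt(2)*s^2/8 - 7*s/2 - 3*sqrt(2)*s/8 - 3/2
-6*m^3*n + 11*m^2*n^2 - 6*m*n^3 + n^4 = n*(-3*m + n)*(-2*m + n)*(-m + n)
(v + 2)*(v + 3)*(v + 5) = v^3 + 10*v^2 + 31*v + 30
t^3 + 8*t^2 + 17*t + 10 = (t + 1)*(t + 2)*(t + 5)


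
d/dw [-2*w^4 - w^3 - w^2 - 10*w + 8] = -8*w^3 - 3*w^2 - 2*w - 10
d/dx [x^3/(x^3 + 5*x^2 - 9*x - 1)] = x^2*(5*x^2 - 18*x - 3)/(x^6 + 10*x^5 + 7*x^4 - 92*x^3 + 71*x^2 + 18*x + 1)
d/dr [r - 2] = 1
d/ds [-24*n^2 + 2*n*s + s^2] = 2*n + 2*s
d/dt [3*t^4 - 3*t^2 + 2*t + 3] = 12*t^3 - 6*t + 2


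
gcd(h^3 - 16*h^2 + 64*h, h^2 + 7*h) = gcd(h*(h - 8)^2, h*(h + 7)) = h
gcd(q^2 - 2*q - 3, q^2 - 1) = q + 1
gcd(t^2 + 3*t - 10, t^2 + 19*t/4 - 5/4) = t + 5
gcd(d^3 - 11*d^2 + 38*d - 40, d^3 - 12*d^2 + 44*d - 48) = d^2 - 6*d + 8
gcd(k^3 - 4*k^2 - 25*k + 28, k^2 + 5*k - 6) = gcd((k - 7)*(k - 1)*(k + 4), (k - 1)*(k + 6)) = k - 1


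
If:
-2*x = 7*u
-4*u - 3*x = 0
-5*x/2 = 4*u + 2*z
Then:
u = 0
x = 0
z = 0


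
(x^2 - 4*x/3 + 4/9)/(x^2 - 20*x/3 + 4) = (x - 2/3)/(x - 6)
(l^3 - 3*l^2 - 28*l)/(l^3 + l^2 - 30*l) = (l^2 - 3*l - 28)/(l^2 + l - 30)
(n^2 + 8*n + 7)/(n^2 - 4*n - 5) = (n + 7)/(n - 5)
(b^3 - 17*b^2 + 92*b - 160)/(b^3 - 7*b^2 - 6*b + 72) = (b^2 - 13*b + 40)/(b^2 - 3*b - 18)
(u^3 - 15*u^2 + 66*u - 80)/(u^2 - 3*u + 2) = (u^2 - 13*u + 40)/(u - 1)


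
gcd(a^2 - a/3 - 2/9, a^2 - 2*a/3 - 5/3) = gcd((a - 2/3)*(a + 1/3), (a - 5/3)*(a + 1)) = 1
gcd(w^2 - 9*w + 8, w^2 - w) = w - 1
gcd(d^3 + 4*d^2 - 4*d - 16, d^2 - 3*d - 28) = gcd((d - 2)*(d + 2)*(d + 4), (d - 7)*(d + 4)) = d + 4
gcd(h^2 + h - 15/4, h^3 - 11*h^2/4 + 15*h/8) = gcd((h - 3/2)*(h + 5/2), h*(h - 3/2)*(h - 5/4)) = h - 3/2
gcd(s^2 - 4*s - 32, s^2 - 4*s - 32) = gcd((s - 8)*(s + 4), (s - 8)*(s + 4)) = s^2 - 4*s - 32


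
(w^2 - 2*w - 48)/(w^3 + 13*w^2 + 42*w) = (w - 8)/(w*(w + 7))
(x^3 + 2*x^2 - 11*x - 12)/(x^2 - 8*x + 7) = (x^3 + 2*x^2 - 11*x - 12)/(x^2 - 8*x + 7)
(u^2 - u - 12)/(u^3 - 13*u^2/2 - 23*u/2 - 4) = 2*(-u^2 + u + 12)/(-2*u^3 + 13*u^2 + 23*u + 8)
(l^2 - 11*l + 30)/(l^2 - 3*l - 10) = (l - 6)/(l + 2)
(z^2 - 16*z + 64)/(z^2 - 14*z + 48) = (z - 8)/(z - 6)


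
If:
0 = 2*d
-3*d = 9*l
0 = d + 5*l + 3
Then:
No Solution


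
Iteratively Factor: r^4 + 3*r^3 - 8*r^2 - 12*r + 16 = (r - 1)*(r^3 + 4*r^2 - 4*r - 16) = (r - 1)*(r + 4)*(r^2 - 4) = (r - 2)*(r - 1)*(r + 4)*(r + 2)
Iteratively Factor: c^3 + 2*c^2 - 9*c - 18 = (c - 3)*(c^2 + 5*c + 6) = (c - 3)*(c + 3)*(c + 2)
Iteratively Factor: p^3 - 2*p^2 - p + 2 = (p - 1)*(p^2 - p - 2) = (p - 1)*(p + 1)*(p - 2)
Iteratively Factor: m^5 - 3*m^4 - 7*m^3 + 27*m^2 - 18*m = (m - 3)*(m^4 - 7*m^2 + 6*m) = (m - 3)*(m + 3)*(m^3 - 3*m^2 + 2*m) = (m - 3)*(m - 1)*(m + 3)*(m^2 - 2*m) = m*(m - 3)*(m - 1)*(m + 3)*(m - 2)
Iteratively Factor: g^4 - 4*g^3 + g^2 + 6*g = (g - 2)*(g^3 - 2*g^2 - 3*g) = g*(g - 2)*(g^2 - 2*g - 3) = g*(g - 3)*(g - 2)*(g + 1)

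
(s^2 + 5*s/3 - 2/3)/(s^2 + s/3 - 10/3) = (3*s - 1)/(3*s - 5)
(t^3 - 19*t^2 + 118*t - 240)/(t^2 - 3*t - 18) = (t^2 - 13*t + 40)/(t + 3)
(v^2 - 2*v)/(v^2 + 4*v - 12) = v/(v + 6)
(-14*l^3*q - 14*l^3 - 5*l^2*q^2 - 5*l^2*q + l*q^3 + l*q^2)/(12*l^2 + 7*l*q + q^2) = l*(-14*l^2*q - 14*l^2 - 5*l*q^2 - 5*l*q + q^3 + q^2)/(12*l^2 + 7*l*q + q^2)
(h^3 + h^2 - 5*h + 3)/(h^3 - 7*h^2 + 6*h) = (h^2 + 2*h - 3)/(h*(h - 6))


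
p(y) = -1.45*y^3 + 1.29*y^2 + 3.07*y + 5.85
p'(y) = -4.35*y^2 + 2.58*y + 3.07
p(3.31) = -22.44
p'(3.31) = -36.05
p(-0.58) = 4.79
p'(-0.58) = 0.11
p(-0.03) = 5.76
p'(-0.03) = 2.99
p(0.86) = 8.52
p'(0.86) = 2.07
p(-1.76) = 12.35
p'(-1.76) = -14.95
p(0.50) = 7.53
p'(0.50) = 3.27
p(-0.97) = 5.41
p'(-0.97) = -3.53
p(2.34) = 1.52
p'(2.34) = -14.71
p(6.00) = -242.49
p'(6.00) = -138.05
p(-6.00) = 347.07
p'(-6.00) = -169.01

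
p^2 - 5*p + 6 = (p - 3)*(p - 2)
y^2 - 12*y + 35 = (y - 7)*(y - 5)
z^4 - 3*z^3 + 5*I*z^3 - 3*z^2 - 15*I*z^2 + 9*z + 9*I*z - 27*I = (z - 3)*(z - I)*(z + 3*I)^2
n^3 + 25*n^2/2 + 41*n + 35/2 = (n + 1/2)*(n + 5)*(n + 7)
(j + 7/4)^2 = j^2 + 7*j/2 + 49/16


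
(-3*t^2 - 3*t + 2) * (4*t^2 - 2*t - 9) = -12*t^4 - 6*t^3 + 41*t^2 + 23*t - 18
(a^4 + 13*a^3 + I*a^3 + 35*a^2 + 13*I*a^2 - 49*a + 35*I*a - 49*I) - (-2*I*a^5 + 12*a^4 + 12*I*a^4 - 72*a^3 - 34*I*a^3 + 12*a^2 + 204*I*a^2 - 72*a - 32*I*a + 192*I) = 2*I*a^5 - 11*a^4 - 12*I*a^4 + 85*a^3 + 35*I*a^3 + 23*a^2 - 191*I*a^2 + 23*a + 67*I*a - 241*I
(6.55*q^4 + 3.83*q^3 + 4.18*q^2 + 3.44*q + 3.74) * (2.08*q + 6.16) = 13.624*q^5 + 48.3144*q^4 + 32.2872*q^3 + 32.904*q^2 + 28.9696*q + 23.0384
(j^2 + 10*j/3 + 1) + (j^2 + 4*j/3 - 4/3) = 2*j^2 + 14*j/3 - 1/3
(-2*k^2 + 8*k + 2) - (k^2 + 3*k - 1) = -3*k^2 + 5*k + 3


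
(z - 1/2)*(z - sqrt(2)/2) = z^2 - sqrt(2)*z/2 - z/2 + sqrt(2)/4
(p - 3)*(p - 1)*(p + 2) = p^3 - 2*p^2 - 5*p + 6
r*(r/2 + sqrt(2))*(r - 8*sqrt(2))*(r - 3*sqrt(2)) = r^4/2 - 9*sqrt(2)*r^3/2 + 2*r^2 + 48*sqrt(2)*r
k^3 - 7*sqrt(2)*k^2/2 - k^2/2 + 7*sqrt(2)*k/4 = k*(k - 1/2)*(k - 7*sqrt(2)/2)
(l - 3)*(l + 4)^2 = l^3 + 5*l^2 - 8*l - 48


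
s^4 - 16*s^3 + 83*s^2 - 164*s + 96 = (s - 8)*(s - 4)*(s - 3)*(s - 1)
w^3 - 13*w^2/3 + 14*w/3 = w*(w - 7/3)*(w - 2)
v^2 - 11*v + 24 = (v - 8)*(v - 3)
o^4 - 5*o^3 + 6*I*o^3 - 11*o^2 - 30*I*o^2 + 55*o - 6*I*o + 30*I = (o - 5)*(o + I)*(o + 2*I)*(o + 3*I)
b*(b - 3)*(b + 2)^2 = b^4 + b^3 - 8*b^2 - 12*b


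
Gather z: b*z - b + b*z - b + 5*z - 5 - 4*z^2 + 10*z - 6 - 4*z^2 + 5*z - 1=-2*b - 8*z^2 + z*(2*b + 20) - 12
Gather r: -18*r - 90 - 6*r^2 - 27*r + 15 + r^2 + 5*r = -5*r^2 - 40*r - 75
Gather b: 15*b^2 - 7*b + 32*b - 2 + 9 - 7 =15*b^2 + 25*b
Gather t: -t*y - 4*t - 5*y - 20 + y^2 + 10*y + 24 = t*(-y - 4) + y^2 + 5*y + 4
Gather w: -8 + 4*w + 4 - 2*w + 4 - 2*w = 0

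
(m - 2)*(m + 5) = m^2 + 3*m - 10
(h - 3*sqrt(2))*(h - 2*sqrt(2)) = h^2 - 5*sqrt(2)*h + 12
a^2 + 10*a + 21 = (a + 3)*(a + 7)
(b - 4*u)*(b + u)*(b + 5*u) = b^3 + 2*b^2*u - 19*b*u^2 - 20*u^3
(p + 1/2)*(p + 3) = p^2 + 7*p/2 + 3/2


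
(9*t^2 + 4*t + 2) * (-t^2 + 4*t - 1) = -9*t^4 + 32*t^3 + 5*t^2 + 4*t - 2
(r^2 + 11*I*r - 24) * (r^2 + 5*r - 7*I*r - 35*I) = r^4 + 5*r^3 + 4*I*r^3 + 53*r^2 + 20*I*r^2 + 265*r + 168*I*r + 840*I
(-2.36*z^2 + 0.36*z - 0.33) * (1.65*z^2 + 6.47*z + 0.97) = -3.894*z^4 - 14.6752*z^3 - 0.5045*z^2 - 1.7859*z - 0.3201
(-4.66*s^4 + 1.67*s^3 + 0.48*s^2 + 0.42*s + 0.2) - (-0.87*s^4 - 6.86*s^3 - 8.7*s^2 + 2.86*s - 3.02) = -3.79*s^4 + 8.53*s^3 + 9.18*s^2 - 2.44*s + 3.22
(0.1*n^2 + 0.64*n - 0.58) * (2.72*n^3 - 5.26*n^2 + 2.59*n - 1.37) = 0.272*n^5 + 1.2148*n^4 - 4.685*n^3 + 4.5714*n^2 - 2.379*n + 0.7946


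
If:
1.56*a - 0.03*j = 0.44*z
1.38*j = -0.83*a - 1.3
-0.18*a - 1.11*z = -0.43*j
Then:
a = -0.11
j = -0.88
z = -0.32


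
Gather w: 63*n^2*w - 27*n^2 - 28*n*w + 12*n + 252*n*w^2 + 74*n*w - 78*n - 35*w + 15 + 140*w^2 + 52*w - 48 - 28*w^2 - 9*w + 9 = -27*n^2 - 66*n + w^2*(252*n + 112) + w*(63*n^2 + 46*n + 8) - 24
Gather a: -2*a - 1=-2*a - 1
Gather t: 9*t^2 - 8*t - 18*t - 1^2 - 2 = 9*t^2 - 26*t - 3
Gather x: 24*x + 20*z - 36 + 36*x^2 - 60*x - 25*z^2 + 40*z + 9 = 36*x^2 - 36*x - 25*z^2 + 60*z - 27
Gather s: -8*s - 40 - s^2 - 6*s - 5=-s^2 - 14*s - 45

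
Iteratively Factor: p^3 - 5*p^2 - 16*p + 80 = (p - 5)*(p^2 - 16) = (p - 5)*(p + 4)*(p - 4)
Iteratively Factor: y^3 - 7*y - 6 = (y + 1)*(y^2 - y - 6) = (y - 3)*(y + 1)*(y + 2)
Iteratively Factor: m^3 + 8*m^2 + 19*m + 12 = (m + 1)*(m^2 + 7*m + 12) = (m + 1)*(m + 4)*(m + 3)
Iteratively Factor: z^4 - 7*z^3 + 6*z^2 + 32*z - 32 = (z - 4)*(z^3 - 3*z^2 - 6*z + 8) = (z - 4)*(z - 1)*(z^2 - 2*z - 8) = (z - 4)^2*(z - 1)*(z + 2)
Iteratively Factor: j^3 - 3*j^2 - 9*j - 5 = (j + 1)*(j^2 - 4*j - 5) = (j + 1)^2*(j - 5)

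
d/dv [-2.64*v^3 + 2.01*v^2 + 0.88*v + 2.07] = -7.92*v^2 + 4.02*v + 0.88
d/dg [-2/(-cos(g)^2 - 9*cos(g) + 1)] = 2*(2*cos(g) + 9)*sin(g)/(-sin(g)^2 + 9*cos(g))^2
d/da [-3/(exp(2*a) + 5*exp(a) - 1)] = (6*exp(a) + 15)*exp(a)/(exp(2*a) + 5*exp(a) - 1)^2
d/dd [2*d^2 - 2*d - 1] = 4*d - 2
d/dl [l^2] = 2*l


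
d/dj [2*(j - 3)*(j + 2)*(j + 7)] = 6*j^2 + 24*j - 26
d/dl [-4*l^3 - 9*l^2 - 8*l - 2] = -12*l^2 - 18*l - 8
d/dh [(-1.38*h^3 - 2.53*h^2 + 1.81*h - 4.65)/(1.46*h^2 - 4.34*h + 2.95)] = (-2.0148*h^4 + 11.9784*h^3 - 3.8754*h^2 - 1.349*h - 14.8415)/(2.1316*h^4 - 12.6728*h^3 + 27.4496*h^2 - 25.606*h + 8.7025)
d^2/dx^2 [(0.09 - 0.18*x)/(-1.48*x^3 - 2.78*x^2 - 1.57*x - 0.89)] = (2.365632*x^5 + 2.07792*x^4 - 3.979008*x^3 - 8.273232*x^2 - 4.317732*x - 0.501354)/(3.241792*x^9 + 18.267936*x^8 + 44.63088*x^7 + 66.090968*x^6 + 69.315816*x^5 + 53.600118*x^4 + 30.693781*x^3 + 13.187397*x^2 + 3.730791*x + 0.704969)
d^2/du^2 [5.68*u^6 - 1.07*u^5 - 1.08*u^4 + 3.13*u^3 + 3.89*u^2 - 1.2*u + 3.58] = 170.4*u^4 - 21.4*u^3 - 12.96*u^2 + 18.78*u + 7.78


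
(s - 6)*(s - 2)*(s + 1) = s^3 - 7*s^2 + 4*s + 12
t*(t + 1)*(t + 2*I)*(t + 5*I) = t^4 + t^3 + 7*I*t^3 - 10*t^2 + 7*I*t^2 - 10*t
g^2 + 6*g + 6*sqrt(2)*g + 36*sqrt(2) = (g + 6)*(g + 6*sqrt(2))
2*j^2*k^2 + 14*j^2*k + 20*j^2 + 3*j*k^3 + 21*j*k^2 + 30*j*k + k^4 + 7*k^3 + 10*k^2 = (j + k)*(2*j + k)*(k + 2)*(k + 5)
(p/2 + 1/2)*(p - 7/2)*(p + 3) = p^3/2 + p^2/4 - 11*p/2 - 21/4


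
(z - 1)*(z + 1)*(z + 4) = z^3 + 4*z^2 - z - 4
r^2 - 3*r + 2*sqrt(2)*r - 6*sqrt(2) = (r - 3)*(r + 2*sqrt(2))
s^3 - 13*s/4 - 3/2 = (s - 2)*(s + 1/2)*(s + 3/2)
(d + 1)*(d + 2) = d^2 + 3*d + 2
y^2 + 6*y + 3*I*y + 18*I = (y + 6)*(y + 3*I)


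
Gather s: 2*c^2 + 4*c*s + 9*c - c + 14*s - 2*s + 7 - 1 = 2*c^2 + 8*c + s*(4*c + 12) + 6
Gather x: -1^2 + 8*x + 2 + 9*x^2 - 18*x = 9*x^2 - 10*x + 1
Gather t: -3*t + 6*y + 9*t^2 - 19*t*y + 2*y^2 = 9*t^2 + t*(-19*y - 3) + 2*y^2 + 6*y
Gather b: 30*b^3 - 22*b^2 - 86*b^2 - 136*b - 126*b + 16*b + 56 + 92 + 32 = 30*b^3 - 108*b^2 - 246*b + 180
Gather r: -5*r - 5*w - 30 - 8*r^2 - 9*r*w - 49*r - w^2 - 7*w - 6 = -8*r^2 + r*(-9*w - 54) - w^2 - 12*w - 36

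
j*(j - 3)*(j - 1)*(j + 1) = j^4 - 3*j^3 - j^2 + 3*j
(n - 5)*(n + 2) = n^2 - 3*n - 10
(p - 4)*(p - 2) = p^2 - 6*p + 8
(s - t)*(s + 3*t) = s^2 + 2*s*t - 3*t^2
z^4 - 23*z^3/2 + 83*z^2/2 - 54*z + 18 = (z - 6)*(z - 3)*(z - 2)*(z - 1/2)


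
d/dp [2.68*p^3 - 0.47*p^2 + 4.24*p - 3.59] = 8.04*p^2 - 0.94*p + 4.24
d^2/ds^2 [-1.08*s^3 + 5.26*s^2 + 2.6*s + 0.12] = 10.52 - 6.48*s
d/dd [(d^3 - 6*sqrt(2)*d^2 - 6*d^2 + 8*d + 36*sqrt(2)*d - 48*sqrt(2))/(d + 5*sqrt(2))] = (2*d^3 - 6*d^2 + 9*sqrt(2)*d^2 - 120*d - 60*sqrt(2)*d + 88*sqrt(2) + 360)/(d^2 + 10*sqrt(2)*d + 50)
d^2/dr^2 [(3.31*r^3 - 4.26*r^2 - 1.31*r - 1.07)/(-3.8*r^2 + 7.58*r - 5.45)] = (2.27373675443232e-13*r^4 + 39.9817119999996*r^3 + 383.79366*r^2 - 937.59393*r + 439.937416)/(54.872*r^6 - 328.3656*r^5 + 891.09696*r^4 - 1377.410312*r^3 + 1278.02064*r^2 - 675.43485*r + 161.878625)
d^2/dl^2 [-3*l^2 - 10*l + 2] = -6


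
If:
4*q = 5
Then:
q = 5/4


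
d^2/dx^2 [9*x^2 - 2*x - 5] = 18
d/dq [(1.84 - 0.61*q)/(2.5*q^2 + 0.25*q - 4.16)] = (1.525*q^2 - 9.2*q + 2.0776)/(6.25*q^4 + 1.25*q^3 - 20.7375*q^2 - 2.08*q + 17.3056)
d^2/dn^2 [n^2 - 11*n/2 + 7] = 2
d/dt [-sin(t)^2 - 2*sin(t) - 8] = -2*(sin(t) + 1)*cos(t)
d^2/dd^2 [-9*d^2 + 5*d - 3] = -18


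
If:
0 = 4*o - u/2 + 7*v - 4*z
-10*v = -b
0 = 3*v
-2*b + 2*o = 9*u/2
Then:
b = 0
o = 18*z/17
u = 8*z/17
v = 0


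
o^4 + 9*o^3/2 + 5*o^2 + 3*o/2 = o*(o + 1/2)*(o + 1)*(o + 3)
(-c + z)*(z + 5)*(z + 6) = -c*z^2 - 11*c*z - 30*c + z^3 + 11*z^2 + 30*z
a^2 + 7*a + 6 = (a + 1)*(a + 6)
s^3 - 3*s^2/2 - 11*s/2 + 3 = (s - 3)*(s - 1/2)*(s + 2)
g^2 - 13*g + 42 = (g - 7)*(g - 6)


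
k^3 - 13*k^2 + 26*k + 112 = (k - 8)*(k - 7)*(k + 2)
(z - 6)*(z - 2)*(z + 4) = z^3 - 4*z^2 - 20*z + 48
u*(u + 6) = u^2 + 6*u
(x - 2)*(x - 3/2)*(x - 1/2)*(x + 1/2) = x^4 - 7*x^3/2 + 11*x^2/4 + 7*x/8 - 3/4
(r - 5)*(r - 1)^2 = r^3 - 7*r^2 + 11*r - 5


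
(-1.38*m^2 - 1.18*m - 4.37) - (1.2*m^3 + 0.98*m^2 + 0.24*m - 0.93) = -1.2*m^3 - 2.36*m^2 - 1.42*m - 3.44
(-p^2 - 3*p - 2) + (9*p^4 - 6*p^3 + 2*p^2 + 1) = 9*p^4 - 6*p^3 + p^2 - 3*p - 1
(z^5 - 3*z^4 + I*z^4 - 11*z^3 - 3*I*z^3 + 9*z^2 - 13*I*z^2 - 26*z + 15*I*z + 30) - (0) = z^5 - 3*z^4 + I*z^4 - 11*z^3 - 3*I*z^3 + 9*z^2 - 13*I*z^2 - 26*z + 15*I*z + 30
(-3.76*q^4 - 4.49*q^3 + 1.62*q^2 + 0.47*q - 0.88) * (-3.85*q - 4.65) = 14.476*q^5 + 34.7705*q^4 + 14.6415*q^3 - 9.3425*q^2 + 1.2025*q + 4.092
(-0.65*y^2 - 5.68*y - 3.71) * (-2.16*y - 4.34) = 1.404*y^3 + 15.0898*y^2 + 32.6648*y + 16.1014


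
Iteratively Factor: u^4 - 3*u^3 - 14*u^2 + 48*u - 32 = (u - 4)*(u^3 + u^2 - 10*u + 8) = (u - 4)*(u - 1)*(u^2 + 2*u - 8) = (u - 4)*(u - 2)*(u - 1)*(u + 4)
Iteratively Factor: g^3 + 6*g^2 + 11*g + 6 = (g + 2)*(g^2 + 4*g + 3) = (g + 1)*(g + 2)*(g + 3)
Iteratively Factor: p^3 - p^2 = (p - 1)*(p^2) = p*(p - 1)*(p)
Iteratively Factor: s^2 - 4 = (s + 2)*(s - 2)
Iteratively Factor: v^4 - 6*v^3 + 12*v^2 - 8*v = (v - 2)*(v^3 - 4*v^2 + 4*v) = (v - 2)^2*(v^2 - 2*v) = v*(v - 2)^2*(v - 2)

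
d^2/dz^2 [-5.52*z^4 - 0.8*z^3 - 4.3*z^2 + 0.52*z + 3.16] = -66.24*z^2 - 4.8*z - 8.6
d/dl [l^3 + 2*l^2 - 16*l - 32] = 3*l^2 + 4*l - 16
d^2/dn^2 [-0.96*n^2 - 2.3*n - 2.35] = -1.92000000000000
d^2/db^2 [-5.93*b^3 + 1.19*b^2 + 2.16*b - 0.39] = 2.38 - 35.58*b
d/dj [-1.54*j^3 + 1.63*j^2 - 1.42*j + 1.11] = -4.62*j^2 + 3.26*j - 1.42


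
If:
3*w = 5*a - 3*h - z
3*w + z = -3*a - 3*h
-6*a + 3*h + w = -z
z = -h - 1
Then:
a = 0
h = 1/2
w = 0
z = -3/2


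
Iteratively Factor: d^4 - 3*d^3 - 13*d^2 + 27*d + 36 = (d - 4)*(d^3 + d^2 - 9*d - 9) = (d - 4)*(d + 3)*(d^2 - 2*d - 3) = (d - 4)*(d + 1)*(d + 3)*(d - 3)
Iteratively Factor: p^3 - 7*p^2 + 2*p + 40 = (p - 4)*(p^2 - 3*p - 10) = (p - 4)*(p + 2)*(p - 5)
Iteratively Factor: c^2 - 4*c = (c)*(c - 4)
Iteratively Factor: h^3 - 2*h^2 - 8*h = (h)*(h^2 - 2*h - 8) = h*(h - 4)*(h + 2)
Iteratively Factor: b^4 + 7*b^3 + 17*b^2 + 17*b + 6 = (b + 1)*(b^3 + 6*b^2 + 11*b + 6) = (b + 1)*(b + 2)*(b^2 + 4*b + 3) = (b + 1)*(b + 2)*(b + 3)*(b + 1)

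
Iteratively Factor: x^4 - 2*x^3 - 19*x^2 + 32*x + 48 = (x - 3)*(x^3 + x^2 - 16*x - 16) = (x - 4)*(x - 3)*(x^2 + 5*x + 4) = (x - 4)*(x - 3)*(x + 1)*(x + 4)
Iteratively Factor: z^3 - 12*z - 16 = (z - 4)*(z^2 + 4*z + 4) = (z - 4)*(z + 2)*(z + 2)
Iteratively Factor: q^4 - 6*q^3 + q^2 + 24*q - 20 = (q + 2)*(q^3 - 8*q^2 + 17*q - 10) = (q - 2)*(q + 2)*(q^2 - 6*q + 5) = (q - 2)*(q - 1)*(q + 2)*(q - 5)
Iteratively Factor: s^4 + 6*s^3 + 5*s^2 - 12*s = (s + 3)*(s^3 + 3*s^2 - 4*s) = s*(s + 3)*(s^2 + 3*s - 4) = s*(s - 1)*(s + 3)*(s + 4)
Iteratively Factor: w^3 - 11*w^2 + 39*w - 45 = (w - 3)*(w^2 - 8*w + 15) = (w - 3)^2*(w - 5)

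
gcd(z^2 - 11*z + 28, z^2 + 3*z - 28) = z - 4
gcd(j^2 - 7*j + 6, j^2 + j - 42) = j - 6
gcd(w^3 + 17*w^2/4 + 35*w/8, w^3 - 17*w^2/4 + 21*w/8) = w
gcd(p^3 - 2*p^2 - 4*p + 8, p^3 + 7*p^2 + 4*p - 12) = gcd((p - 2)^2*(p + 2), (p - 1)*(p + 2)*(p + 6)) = p + 2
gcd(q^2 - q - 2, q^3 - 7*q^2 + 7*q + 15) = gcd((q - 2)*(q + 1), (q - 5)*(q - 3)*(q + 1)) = q + 1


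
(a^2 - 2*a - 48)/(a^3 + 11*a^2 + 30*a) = (a - 8)/(a*(a + 5))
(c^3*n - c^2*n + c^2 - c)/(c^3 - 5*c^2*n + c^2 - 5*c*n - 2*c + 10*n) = c*(c*n + 1)/(c^2 - 5*c*n + 2*c - 10*n)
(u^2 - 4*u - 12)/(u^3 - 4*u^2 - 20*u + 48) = (u + 2)/(u^2 + 2*u - 8)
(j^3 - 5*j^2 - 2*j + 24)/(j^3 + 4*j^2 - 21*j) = (j^2 - 2*j - 8)/(j*(j + 7))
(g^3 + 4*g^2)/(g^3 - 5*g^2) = (g + 4)/(g - 5)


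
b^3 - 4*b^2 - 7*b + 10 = (b - 5)*(b - 1)*(b + 2)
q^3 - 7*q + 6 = (q - 2)*(q - 1)*(q + 3)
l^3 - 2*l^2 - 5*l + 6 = (l - 3)*(l - 1)*(l + 2)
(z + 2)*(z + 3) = z^2 + 5*z + 6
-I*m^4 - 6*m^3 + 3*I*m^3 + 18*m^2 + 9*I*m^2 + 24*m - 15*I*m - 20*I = (m - 4)*(m - 5*I)*(m - I)*(-I*m - I)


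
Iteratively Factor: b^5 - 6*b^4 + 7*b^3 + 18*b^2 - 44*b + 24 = (b - 2)*(b^4 - 4*b^3 - b^2 + 16*b - 12) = (b - 2)*(b - 1)*(b^3 - 3*b^2 - 4*b + 12) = (b - 2)*(b - 1)*(b + 2)*(b^2 - 5*b + 6) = (b - 3)*(b - 2)*(b - 1)*(b + 2)*(b - 2)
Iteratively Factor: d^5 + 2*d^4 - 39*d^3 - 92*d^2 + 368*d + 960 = (d + 4)*(d^4 - 2*d^3 - 31*d^2 + 32*d + 240) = (d + 3)*(d + 4)*(d^3 - 5*d^2 - 16*d + 80) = (d - 5)*(d + 3)*(d + 4)*(d^2 - 16) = (d - 5)*(d - 4)*(d + 3)*(d + 4)*(d + 4)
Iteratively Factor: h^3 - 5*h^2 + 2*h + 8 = (h - 2)*(h^2 - 3*h - 4) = (h - 2)*(h + 1)*(h - 4)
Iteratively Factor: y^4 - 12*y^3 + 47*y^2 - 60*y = (y - 5)*(y^3 - 7*y^2 + 12*y) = (y - 5)*(y - 3)*(y^2 - 4*y) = y*(y - 5)*(y - 3)*(y - 4)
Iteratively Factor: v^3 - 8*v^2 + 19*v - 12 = (v - 4)*(v^2 - 4*v + 3) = (v - 4)*(v - 1)*(v - 3)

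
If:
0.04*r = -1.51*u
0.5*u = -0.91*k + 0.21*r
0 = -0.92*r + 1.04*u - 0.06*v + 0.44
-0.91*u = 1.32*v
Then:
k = 0.11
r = 0.46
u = -0.01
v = 0.01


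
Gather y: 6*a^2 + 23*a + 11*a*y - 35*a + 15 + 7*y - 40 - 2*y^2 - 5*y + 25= 6*a^2 - 12*a - 2*y^2 + y*(11*a + 2)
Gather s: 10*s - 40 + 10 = 10*s - 30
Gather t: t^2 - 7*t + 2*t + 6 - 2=t^2 - 5*t + 4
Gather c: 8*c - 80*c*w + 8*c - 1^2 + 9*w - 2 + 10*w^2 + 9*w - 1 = c*(16 - 80*w) + 10*w^2 + 18*w - 4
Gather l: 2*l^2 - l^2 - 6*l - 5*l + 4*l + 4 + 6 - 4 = l^2 - 7*l + 6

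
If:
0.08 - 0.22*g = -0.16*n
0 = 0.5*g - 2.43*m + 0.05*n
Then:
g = 0.727272727272727*n + 0.363636363636364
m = 0.170220725776281*n + 0.0748222970445193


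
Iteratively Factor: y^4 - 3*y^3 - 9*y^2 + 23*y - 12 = (y - 1)*(y^3 - 2*y^2 - 11*y + 12) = (y - 4)*(y - 1)*(y^2 + 2*y - 3) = (y - 4)*(y - 1)^2*(y + 3)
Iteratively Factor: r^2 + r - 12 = (r - 3)*(r + 4)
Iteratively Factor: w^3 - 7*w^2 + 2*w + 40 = (w - 4)*(w^2 - 3*w - 10) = (w - 5)*(w - 4)*(w + 2)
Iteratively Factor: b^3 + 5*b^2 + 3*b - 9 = (b - 1)*(b^2 + 6*b + 9) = (b - 1)*(b + 3)*(b + 3)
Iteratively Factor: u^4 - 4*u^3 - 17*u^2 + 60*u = (u - 3)*(u^3 - u^2 - 20*u) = u*(u - 3)*(u^2 - u - 20) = u*(u - 5)*(u - 3)*(u + 4)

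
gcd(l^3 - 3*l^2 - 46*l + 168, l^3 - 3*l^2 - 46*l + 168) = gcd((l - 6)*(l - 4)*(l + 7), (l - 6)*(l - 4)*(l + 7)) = l^3 - 3*l^2 - 46*l + 168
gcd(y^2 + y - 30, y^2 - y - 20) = y - 5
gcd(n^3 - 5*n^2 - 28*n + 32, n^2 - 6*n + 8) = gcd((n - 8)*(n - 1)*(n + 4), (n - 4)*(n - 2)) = 1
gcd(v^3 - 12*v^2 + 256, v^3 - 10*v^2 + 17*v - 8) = v - 8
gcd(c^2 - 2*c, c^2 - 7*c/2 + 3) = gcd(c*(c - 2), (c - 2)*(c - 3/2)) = c - 2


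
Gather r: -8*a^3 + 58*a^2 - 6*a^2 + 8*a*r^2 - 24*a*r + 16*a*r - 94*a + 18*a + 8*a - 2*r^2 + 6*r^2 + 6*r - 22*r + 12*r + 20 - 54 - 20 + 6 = -8*a^3 + 52*a^2 - 68*a + r^2*(8*a + 4) + r*(-8*a - 4) - 48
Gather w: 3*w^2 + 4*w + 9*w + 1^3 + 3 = 3*w^2 + 13*w + 4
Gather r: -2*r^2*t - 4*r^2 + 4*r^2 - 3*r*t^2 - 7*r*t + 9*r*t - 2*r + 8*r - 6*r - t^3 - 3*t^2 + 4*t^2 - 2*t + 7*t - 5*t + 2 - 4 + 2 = -2*r^2*t + r*(-3*t^2 + 2*t) - t^3 + t^2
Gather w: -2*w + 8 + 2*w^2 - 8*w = 2*w^2 - 10*w + 8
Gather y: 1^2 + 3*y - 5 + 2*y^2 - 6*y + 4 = 2*y^2 - 3*y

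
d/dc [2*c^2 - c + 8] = 4*c - 1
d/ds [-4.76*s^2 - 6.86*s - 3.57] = -9.52*s - 6.86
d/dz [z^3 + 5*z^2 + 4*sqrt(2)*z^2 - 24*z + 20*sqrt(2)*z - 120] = 3*z^2 + 10*z + 8*sqrt(2)*z - 24 + 20*sqrt(2)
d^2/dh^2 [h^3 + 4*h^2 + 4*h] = 6*h + 8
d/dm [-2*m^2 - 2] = -4*m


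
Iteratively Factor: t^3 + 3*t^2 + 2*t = (t + 2)*(t^2 + t) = (t + 1)*(t + 2)*(t)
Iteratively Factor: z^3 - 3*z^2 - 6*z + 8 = (z - 1)*(z^2 - 2*z - 8) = (z - 4)*(z - 1)*(z + 2)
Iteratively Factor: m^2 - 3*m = (m)*(m - 3)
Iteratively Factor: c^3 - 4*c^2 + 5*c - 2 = (c - 1)*(c^2 - 3*c + 2) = (c - 2)*(c - 1)*(c - 1)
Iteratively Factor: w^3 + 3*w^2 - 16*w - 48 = (w + 3)*(w^2 - 16) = (w - 4)*(w + 3)*(w + 4)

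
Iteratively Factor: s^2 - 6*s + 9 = (s - 3)*(s - 3)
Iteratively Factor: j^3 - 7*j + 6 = (j + 3)*(j^2 - 3*j + 2) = (j - 1)*(j + 3)*(j - 2)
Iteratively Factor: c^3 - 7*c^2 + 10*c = (c - 5)*(c^2 - 2*c) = c*(c - 5)*(c - 2)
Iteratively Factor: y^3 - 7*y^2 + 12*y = (y - 4)*(y^2 - 3*y) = y*(y - 4)*(y - 3)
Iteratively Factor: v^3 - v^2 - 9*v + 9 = (v + 3)*(v^2 - 4*v + 3) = (v - 1)*(v + 3)*(v - 3)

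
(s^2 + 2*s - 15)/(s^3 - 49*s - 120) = (s - 3)/(s^2 - 5*s - 24)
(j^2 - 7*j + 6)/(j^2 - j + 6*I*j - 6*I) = (j - 6)/(j + 6*I)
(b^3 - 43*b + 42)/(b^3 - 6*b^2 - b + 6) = (b + 7)/(b + 1)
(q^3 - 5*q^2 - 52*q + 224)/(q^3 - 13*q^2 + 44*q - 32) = (q + 7)/(q - 1)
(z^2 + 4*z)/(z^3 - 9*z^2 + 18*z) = (z + 4)/(z^2 - 9*z + 18)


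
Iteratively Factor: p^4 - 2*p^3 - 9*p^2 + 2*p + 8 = (p + 1)*(p^3 - 3*p^2 - 6*p + 8) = (p - 1)*(p + 1)*(p^2 - 2*p - 8) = (p - 1)*(p + 1)*(p + 2)*(p - 4)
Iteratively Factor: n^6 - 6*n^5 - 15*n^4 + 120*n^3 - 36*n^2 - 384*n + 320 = (n - 5)*(n^5 - n^4 - 20*n^3 + 20*n^2 + 64*n - 64) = (n - 5)*(n - 1)*(n^4 - 20*n^2 + 64) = (n - 5)*(n - 1)*(n + 2)*(n^3 - 2*n^2 - 16*n + 32) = (n - 5)*(n - 2)*(n - 1)*(n + 2)*(n^2 - 16) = (n - 5)*(n - 2)*(n - 1)*(n + 2)*(n + 4)*(n - 4)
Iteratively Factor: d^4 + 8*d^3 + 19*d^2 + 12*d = (d + 3)*(d^3 + 5*d^2 + 4*d) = d*(d + 3)*(d^2 + 5*d + 4) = d*(d + 3)*(d + 4)*(d + 1)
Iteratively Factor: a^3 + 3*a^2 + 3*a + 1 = (a + 1)*(a^2 + 2*a + 1) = (a + 1)^2*(a + 1)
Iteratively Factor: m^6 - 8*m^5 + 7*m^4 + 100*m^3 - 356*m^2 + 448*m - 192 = (m - 2)*(m^5 - 6*m^4 - 5*m^3 + 90*m^2 - 176*m + 96) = (m - 2)*(m + 4)*(m^4 - 10*m^3 + 35*m^2 - 50*m + 24) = (m - 4)*(m - 2)*(m + 4)*(m^3 - 6*m^2 + 11*m - 6) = (m - 4)*(m - 2)^2*(m + 4)*(m^2 - 4*m + 3) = (m - 4)*(m - 2)^2*(m - 1)*(m + 4)*(m - 3)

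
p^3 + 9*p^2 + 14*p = p*(p + 2)*(p + 7)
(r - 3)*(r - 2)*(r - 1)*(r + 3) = r^4 - 3*r^3 - 7*r^2 + 27*r - 18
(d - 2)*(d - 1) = d^2 - 3*d + 2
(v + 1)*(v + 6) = v^2 + 7*v + 6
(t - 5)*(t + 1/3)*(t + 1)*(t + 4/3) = t^4 - 7*t^3/3 - 101*t^2/9 - 91*t/9 - 20/9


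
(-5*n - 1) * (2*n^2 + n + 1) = -10*n^3 - 7*n^2 - 6*n - 1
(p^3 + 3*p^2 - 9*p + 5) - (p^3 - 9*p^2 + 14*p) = 12*p^2 - 23*p + 5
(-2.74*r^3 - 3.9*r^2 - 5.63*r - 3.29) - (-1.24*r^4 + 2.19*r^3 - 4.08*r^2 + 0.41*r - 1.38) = 1.24*r^4 - 4.93*r^3 + 0.18*r^2 - 6.04*r - 1.91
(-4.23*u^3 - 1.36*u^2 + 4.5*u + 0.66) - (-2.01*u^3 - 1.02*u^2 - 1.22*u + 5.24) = -2.22*u^3 - 0.34*u^2 + 5.72*u - 4.58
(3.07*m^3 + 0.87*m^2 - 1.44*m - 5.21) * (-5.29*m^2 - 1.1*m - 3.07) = -16.2403*m^5 - 7.9793*m^4 - 2.7643*m^3 + 26.474*m^2 + 10.1518*m + 15.9947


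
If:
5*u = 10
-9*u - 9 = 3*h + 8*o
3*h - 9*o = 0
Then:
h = -81/17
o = -27/17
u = 2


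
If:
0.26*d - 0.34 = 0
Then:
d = 1.31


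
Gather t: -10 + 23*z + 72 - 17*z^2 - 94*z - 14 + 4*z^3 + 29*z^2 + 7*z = 4*z^3 + 12*z^2 - 64*z + 48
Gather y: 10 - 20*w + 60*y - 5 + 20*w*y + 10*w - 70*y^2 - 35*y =-10*w - 70*y^2 + y*(20*w + 25) + 5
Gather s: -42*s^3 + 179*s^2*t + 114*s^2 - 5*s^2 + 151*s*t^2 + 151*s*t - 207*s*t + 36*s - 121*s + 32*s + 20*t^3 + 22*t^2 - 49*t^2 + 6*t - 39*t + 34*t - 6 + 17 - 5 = -42*s^3 + s^2*(179*t + 109) + s*(151*t^2 - 56*t - 53) + 20*t^3 - 27*t^2 + t + 6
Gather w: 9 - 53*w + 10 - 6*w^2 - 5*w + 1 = -6*w^2 - 58*w + 20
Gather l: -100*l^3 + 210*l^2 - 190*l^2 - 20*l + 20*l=-100*l^3 + 20*l^2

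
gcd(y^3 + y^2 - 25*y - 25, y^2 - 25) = y^2 - 25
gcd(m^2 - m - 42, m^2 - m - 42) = m^2 - m - 42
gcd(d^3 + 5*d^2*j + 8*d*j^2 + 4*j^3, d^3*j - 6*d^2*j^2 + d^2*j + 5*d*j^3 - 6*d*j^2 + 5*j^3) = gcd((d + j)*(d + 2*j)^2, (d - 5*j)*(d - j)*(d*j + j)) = 1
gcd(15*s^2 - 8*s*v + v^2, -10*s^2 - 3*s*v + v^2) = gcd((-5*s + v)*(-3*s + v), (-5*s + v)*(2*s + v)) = 5*s - v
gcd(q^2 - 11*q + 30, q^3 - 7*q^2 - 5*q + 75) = q - 5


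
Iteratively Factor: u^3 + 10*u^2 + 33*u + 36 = (u + 4)*(u^2 + 6*u + 9) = (u + 3)*(u + 4)*(u + 3)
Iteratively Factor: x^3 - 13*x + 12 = (x - 3)*(x^2 + 3*x - 4) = (x - 3)*(x + 4)*(x - 1)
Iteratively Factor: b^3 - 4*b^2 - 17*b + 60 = (b - 5)*(b^2 + b - 12) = (b - 5)*(b - 3)*(b + 4)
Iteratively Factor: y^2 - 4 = (y + 2)*(y - 2)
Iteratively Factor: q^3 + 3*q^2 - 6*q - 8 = (q + 1)*(q^2 + 2*q - 8) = (q - 2)*(q + 1)*(q + 4)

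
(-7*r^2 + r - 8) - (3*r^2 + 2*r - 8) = -10*r^2 - r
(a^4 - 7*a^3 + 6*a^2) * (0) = 0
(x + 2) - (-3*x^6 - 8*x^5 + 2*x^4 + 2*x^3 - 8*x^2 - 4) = 3*x^6 + 8*x^5 - 2*x^4 - 2*x^3 + 8*x^2 + x + 6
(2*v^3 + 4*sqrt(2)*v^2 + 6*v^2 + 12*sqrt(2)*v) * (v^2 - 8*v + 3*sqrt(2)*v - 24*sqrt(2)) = 2*v^5 - 10*v^4 + 10*sqrt(2)*v^4 - 50*sqrt(2)*v^3 - 24*v^3 - 240*sqrt(2)*v^2 - 120*v^2 - 576*v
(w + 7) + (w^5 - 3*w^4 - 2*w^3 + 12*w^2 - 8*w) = w^5 - 3*w^4 - 2*w^3 + 12*w^2 - 7*w + 7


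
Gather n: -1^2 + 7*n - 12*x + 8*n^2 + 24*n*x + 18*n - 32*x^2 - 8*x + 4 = 8*n^2 + n*(24*x + 25) - 32*x^2 - 20*x + 3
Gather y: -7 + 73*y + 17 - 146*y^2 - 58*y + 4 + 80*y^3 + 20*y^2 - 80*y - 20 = 80*y^3 - 126*y^2 - 65*y - 6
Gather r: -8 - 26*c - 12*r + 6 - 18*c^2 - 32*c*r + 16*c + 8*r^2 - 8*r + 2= -18*c^2 - 10*c + 8*r^2 + r*(-32*c - 20)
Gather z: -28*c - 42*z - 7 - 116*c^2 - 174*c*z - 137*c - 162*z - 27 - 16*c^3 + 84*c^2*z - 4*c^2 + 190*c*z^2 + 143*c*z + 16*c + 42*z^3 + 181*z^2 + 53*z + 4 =-16*c^3 - 120*c^2 - 149*c + 42*z^3 + z^2*(190*c + 181) + z*(84*c^2 - 31*c - 151) - 30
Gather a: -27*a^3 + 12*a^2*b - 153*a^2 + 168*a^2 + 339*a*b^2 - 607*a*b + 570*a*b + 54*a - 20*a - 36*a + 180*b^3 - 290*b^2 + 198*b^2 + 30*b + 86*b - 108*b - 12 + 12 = -27*a^3 + a^2*(12*b + 15) + a*(339*b^2 - 37*b - 2) + 180*b^3 - 92*b^2 + 8*b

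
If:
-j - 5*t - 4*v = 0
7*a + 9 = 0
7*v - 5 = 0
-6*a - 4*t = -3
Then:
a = -9/7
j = -65/4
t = 75/28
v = 5/7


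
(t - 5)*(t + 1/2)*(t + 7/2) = t^3 - t^2 - 73*t/4 - 35/4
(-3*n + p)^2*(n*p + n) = 9*n^3*p + 9*n^3 - 6*n^2*p^2 - 6*n^2*p + n*p^3 + n*p^2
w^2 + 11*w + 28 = (w + 4)*(w + 7)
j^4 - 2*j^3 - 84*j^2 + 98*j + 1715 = (j - 7)^2*(j + 5)*(j + 7)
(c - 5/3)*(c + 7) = c^2 + 16*c/3 - 35/3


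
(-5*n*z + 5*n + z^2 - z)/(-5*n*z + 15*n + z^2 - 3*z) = (z - 1)/(z - 3)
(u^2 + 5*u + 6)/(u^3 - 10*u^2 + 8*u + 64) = (u + 3)/(u^2 - 12*u + 32)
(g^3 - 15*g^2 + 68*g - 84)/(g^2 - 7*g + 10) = (g^2 - 13*g + 42)/(g - 5)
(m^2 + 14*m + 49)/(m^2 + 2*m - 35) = (m + 7)/(m - 5)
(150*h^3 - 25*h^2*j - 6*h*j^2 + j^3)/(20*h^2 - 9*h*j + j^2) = (30*h^2 + h*j - j^2)/(4*h - j)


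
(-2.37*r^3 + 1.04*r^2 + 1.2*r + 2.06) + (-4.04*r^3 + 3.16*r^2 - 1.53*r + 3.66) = -6.41*r^3 + 4.2*r^2 - 0.33*r + 5.72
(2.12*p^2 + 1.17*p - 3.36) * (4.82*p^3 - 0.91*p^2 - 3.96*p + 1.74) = 10.2184*p^5 + 3.7102*p^4 - 25.6551*p^3 + 2.1132*p^2 + 15.3414*p - 5.8464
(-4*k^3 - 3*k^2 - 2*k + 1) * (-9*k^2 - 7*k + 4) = 36*k^5 + 55*k^4 + 23*k^3 - 7*k^2 - 15*k + 4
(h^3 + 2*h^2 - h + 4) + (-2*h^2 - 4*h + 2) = h^3 - 5*h + 6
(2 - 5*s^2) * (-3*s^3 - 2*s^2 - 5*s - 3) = 15*s^5 + 10*s^4 + 19*s^3 + 11*s^2 - 10*s - 6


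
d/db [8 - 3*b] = -3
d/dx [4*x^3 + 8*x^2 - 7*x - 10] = 12*x^2 + 16*x - 7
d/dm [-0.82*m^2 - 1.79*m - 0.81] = -1.64*m - 1.79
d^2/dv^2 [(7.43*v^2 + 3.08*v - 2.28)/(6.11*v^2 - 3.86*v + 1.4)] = (580.432892*v^3 - 892.040448*v^2 + 164.559408*v + 33.478304)/(228.099131*v^6 - 432.305718*v^5 + 429.904488*v^4 - 255.623096*v^3 + 98.50512*v^2 - 22.6968*v + 2.744)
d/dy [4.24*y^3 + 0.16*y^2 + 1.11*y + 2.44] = 12.72*y^2 + 0.32*y + 1.11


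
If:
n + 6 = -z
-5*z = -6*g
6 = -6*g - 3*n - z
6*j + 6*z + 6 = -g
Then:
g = 10/3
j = -50/9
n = -10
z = 4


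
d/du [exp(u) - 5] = exp(u)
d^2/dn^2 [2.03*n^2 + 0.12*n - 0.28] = 4.06000000000000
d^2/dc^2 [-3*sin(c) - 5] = 3*sin(c)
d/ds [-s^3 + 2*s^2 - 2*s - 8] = -3*s^2 + 4*s - 2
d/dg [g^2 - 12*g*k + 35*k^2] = 2*g - 12*k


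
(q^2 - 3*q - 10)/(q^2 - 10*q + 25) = (q + 2)/(q - 5)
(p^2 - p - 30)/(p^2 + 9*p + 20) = (p - 6)/(p + 4)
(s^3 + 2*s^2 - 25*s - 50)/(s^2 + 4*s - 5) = (s^2 - 3*s - 10)/(s - 1)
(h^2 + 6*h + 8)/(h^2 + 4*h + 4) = (h + 4)/(h + 2)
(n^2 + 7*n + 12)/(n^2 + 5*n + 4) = (n + 3)/(n + 1)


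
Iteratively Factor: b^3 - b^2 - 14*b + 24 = (b + 4)*(b^2 - 5*b + 6) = (b - 3)*(b + 4)*(b - 2)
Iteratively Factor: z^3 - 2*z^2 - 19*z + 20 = (z - 5)*(z^2 + 3*z - 4) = (z - 5)*(z + 4)*(z - 1)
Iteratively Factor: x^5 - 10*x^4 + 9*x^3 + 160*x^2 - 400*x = (x)*(x^4 - 10*x^3 + 9*x^2 + 160*x - 400) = x*(x - 5)*(x^3 - 5*x^2 - 16*x + 80) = x*(x - 5)^2*(x^2 - 16) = x*(x - 5)^2*(x - 4)*(x + 4)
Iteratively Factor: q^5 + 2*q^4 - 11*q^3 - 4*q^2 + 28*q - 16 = (q + 2)*(q^4 - 11*q^2 + 18*q - 8) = (q - 1)*(q + 2)*(q^3 + q^2 - 10*q + 8) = (q - 1)^2*(q + 2)*(q^2 + 2*q - 8) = (q - 1)^2*(q + 2)*(q + 4)*(q - 2)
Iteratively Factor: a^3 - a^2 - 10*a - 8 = (a + 1)*(a^2 - 2*a - 8) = (a - 4)*(a + 1)*(a + 2)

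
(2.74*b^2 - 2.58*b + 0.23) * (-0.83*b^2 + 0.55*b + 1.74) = -2.2742*b^4 + 3.6484*b^3 + 3.1577*b^2 - 4.3627*b + 0.4002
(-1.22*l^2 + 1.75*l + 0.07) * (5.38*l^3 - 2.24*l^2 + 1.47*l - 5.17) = -6.5636*l^5 + 12.1478*l^4 - 5.3368*l^3 + 8.7231*l^2 - 8.9446*l - 0.3619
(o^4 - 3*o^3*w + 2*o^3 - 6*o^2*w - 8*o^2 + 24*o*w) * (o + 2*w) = o^5 - o^4*w + 2*o^4 - 6*o^3*w^2 - 2*o^3*w - 8*o^3 - 12*o^2*w^2 + 8*o^2*w + 48*o*w^2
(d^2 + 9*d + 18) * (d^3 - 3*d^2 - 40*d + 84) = d^5 + 6*d^4 - 49*d^3 - 330*d^2 + 36*d + 1512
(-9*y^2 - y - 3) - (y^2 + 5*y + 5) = -10*y^2 - 6*y - 8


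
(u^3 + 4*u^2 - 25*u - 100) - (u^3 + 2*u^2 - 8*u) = 2*u^2 - 17*u - 100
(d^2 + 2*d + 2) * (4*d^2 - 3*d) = 4*d^4 + 5*d^3 + 2*d^2 - 6*d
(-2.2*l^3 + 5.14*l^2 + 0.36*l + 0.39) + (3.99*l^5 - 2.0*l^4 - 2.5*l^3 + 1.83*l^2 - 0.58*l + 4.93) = 3.99*l^5 - 2.0*l^4 - 4.7*l^3 + 6.97*l^2 - 0.22*l + 5.32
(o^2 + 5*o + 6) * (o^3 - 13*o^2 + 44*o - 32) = o^5 - 8*o^4 - 15*o^3 + 110*o^2 + 104*o - 192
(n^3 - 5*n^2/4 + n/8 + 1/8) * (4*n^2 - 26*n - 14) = 4*n^5 - 31*n^4 + 19*n^3 + 59*n^2/4 - 5*n - 7/4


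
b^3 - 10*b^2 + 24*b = b*(b - 6)*(b - 4)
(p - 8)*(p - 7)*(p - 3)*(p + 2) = p^4 - 16*p^3 + 65*p^2 + 34*p - 336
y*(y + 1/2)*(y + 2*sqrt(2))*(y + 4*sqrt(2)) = y^4 + y^3/2 + 6*sqrt(2)*y^3 + 3*sqrt(2)*y^2 + 16*y^2 + 8*y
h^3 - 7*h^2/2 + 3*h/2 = h*(h - 3)*(h - 1/2)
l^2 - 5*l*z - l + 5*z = (l - 1)*(l - 5*z)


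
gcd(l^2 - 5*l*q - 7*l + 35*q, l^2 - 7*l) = l - 7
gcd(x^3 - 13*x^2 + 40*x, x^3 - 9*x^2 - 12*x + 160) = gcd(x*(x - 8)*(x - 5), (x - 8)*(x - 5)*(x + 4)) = x^2 - 13*x + 40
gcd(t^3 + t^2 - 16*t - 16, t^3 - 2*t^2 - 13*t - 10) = t + 1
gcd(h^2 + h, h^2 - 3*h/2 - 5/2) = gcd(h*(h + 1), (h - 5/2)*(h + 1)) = h + 1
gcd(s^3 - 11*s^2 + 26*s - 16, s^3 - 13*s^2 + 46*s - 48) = s^2 - 10*s + 16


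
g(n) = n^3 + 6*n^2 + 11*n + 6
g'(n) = 3*n^2 + 12*n + 11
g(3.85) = 194.35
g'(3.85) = 101.67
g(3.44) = 155.55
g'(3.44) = 87.78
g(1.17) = 28.69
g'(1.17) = 29.15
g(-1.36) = -0.38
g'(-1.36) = 0.23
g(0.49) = 12.95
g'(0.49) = 17.60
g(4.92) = 324.45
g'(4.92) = 142.66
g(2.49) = 86.03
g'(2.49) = 59.48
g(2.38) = 79.65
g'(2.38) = 56.55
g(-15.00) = -2184.00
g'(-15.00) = 506.00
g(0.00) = 6.00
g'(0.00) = 11.00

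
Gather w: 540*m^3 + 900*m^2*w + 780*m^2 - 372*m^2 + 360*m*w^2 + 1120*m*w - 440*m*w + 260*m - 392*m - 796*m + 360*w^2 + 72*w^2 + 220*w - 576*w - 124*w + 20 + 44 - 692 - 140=540*m^3 + 408*m^2 - 928*m + w^2*(360*m + 432) + w*(900*m^2 + 680*m - 480) - 768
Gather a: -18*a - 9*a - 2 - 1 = -27*a - 3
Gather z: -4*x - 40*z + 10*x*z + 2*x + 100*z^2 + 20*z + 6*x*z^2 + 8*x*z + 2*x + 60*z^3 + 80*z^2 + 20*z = 18*x*z + 60*z^3 + z^2*(6*x + 180)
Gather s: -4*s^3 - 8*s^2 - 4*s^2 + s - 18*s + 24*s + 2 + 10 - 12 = -4*s^3 - 12*s^2 + 7*s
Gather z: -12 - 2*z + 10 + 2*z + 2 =0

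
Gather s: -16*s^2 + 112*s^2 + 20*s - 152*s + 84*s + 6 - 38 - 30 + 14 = 96*s^2 - 48*s - 48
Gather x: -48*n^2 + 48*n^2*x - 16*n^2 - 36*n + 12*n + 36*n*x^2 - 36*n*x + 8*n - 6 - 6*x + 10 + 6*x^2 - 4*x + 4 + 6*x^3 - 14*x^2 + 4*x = -64*n^2 - 16*n + 6*x^3 + x^2*(36*n - 8) + x*(48*n^2 - 36*n - 6) + 8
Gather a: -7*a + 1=1 - 7*a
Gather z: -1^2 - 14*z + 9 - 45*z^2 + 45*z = -45*z^2 + 31*z + 8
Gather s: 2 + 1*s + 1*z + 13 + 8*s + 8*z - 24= 9*s + 9*z - 9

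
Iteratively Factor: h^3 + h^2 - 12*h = (h + 4)*(h^2 - 3*h) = (h - 3)*(h + 4)*(h)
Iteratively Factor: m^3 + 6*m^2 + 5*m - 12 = (m + 4)*(m^2 + 2*m - 3) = (m - 1)*(m + 4)*(m + 3)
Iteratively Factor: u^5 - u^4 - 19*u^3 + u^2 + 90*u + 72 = (u + 3)*(u^4 - 4*u^3 - 7*u^2 + 22*u + 24) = (u - 4)*(u + 3)*(u^3 - 7*u - 6) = (u - 4)*(u + 1)*(u + 3)*(u^2 - u - 6) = (u - 4)*(u - 3)*(u + 1)*(u + 3)*(u + 2)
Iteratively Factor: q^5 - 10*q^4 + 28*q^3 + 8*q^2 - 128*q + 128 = (q - 2)*(q^4 - 8*q^3 + 12*q^2 + 32*q - 64) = (q - 2)*(q + 2)*(q^3 - 10*q^2 + 32*q - 32) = (q - 2)^2*(q + 2)*(q^2 - 8*q + 16) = (q - 4)*(q - 2)^2*(q + 2)*(q - 4)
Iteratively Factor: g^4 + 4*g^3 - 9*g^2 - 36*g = (g + 3)*(g^3 + g^2 - 12*g) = (g - 3)*(g + 3)*(g^2 + 4*g) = g*(g - 3)*(g + 3)*(g + 4)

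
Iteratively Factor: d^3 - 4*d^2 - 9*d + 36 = (d - 3)*(d^2 - d - 12) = (d - 4)*(d - 3)*(d + 3)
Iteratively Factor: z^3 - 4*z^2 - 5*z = (z)*(z^2 - 4*z - 5) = z*(z - 5)*(z + 1)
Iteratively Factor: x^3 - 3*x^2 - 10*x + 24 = (x - 2)*(x^2 - x - 12) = (x - 2)*(x + 3)*(x - 4)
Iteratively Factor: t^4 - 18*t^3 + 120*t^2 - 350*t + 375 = (t - 5)*(t^3 - 13*t^2 + 55*t - 75) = (t - 5)^2*(t^2 - 8*t + 15) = (t - 5)^3*(t - 3)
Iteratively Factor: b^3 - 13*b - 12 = (b + 3)*(b^2 - 3*b - 4) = (b - 4)*(b + 3)*(b + 1)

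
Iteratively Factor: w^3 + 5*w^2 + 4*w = (w)*(w^2 + 5*w + 4) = w*(w + 1)*(w + 4)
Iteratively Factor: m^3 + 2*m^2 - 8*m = (m + 4)*(m^2 - 2*m) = (m - 2)*(m + 4)*(m)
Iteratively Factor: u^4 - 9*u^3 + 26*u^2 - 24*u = (u)*(u^3 - 9*u^2 + 26*u - 24) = u*(u - 3)*(u^2 - 6*u + 8) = u*(u - 3)*(u - 2)*(u - 4)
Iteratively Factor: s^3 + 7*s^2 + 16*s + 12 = (s + 3)*(s^2 + 4*s + 4) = (s + 2)*(s + 3)*(s + 2)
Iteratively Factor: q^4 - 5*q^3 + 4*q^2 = (q)*(q^3 - 5*q^2 + 4*q) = q*(q - 1)*(q^2 - 4*q) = q^2*(q - 1)*(q - 4)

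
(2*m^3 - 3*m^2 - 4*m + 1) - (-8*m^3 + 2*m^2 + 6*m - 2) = 10*m^3 - 5*m^2 - 10*m + 3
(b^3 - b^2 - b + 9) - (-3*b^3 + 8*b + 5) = 4*b^3 - b^2 - 9*b + 4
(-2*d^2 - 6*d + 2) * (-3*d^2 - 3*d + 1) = 6*d^4 + 24*d^3 + 10*d^2 - 12*d + 2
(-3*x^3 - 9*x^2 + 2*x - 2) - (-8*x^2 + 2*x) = -3*x^3 - x^2 - 2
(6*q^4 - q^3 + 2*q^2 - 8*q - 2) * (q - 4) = 6*q^5 - 25*q^4 + 6*q^3 - 16*q^2 + 30*q + 8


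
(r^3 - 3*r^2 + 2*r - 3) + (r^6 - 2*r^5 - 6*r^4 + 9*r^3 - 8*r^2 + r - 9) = r^6 - 2*r^5 - 6*r^4 + 10*r^3 - 11*r^2 + 3*r - 12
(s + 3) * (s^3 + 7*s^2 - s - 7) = s^4 + 10*s^3 + 20*s^2 - 10*s - 21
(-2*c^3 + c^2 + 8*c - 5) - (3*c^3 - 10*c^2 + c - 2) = -5*c^3 + 11*c^2 + 7*c - 3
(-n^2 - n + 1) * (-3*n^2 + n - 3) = 3*n^4 + 2*n^3 - n^2 + 4*n - 3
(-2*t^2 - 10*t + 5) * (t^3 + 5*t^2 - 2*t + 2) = -2*t^5 - 20*t^4 - 41*t^3 + 41*t^2 - 30*t + 10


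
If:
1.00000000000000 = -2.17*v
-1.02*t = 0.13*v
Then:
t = 0.06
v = -0.46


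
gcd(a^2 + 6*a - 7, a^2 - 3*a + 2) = a - 1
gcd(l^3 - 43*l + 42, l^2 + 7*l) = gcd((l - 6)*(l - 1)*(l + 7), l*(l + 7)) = l + 7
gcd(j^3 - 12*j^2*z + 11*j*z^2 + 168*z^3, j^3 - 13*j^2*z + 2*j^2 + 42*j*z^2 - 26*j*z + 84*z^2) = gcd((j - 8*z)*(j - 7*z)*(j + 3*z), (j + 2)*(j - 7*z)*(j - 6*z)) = -j + 7*z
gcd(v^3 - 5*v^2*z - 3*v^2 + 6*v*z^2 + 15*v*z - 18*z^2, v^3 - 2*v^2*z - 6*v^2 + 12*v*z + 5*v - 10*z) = -v + 2*z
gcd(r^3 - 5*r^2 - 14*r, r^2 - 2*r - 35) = r - 7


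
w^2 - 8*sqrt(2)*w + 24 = (w - 6*sqrt(2))*(w - 2*sqrt(2))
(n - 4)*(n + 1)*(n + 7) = n^3 + 4*n^2 - 25*n - 28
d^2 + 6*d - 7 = (d - 1)*(d + 7)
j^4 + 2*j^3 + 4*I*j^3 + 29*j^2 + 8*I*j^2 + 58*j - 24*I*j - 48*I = (j + 2)*(j - 3*I)*(j - I)*(j + 8*I)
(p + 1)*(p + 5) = p^2 + 6*p + 5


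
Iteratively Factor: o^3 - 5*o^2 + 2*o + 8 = (o - 4)*(o^2 - o - 2) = (o - 4)*(o + 1)*(o - 2)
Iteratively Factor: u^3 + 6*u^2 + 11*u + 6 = (u + 1)*(u^2 + 5*u + 6) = (u + 1)*(u + 3)*(u + 2)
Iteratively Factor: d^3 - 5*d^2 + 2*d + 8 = (d - 4)*(d^2 - d - 2) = (d - 4)*(d - 2)*(d + 1)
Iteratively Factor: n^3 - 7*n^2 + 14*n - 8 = (n - 2)*(n^2 - 5*n + 4) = (n - 4)*(n - 2)*(n - 1)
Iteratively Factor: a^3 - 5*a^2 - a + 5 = (a - 5)*(a^2 - 1) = (a - 5)*(a - 1)*(a + 1)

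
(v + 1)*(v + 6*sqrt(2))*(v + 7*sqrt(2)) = v^3 + v^2 + 13*sqrt(2)*v^2 + 13*sqrt(2)*v + 84*v + 84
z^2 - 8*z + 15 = (z - 5)*(z - 3)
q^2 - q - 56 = (q - 8)*(q + 7)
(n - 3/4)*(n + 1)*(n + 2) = n^3 + 9*n^2/4 - n/4 - 3/2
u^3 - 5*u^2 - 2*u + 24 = (u - 4)*(u - 3)*(u + 2)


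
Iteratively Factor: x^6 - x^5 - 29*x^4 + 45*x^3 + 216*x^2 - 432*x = (x - 3)*(x^5 + 2*x^4 - 23*x^3 - 24*x^2 + 144*x) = x*(x - 3)*(x^4 + 2*x^3 - 23*x^2 - 24*x + 144) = x*(x - 3)^2*(x^3 + 5*x^2 - 8*x - 48) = x*(x - 3)^3*(x^2 + 8*x + 16) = x*(x - 3)^3*(x + 4)*(x + 4)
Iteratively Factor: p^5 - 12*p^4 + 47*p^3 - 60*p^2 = (p)*(p^4 - 12*p^3 + 47*p^2 - 60*p) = p*(p - 3)*(p^3 - 9*p^2 + 20*p) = p^2*(p - 3)*(p^2 - 9*p + 20) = p^2*(p - 4)*(p - 3)*(p - 5)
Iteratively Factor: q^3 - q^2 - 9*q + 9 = (q - 3)*(q^2 + 2*q - 3) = (q - 3)*(q + 3)*(q - 1)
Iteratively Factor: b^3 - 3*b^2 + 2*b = (b)*(b^2 - 3*b + 2) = b*(b - 2)*(b - 1)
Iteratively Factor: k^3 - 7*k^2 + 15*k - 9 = (k - 3)*(k^2 - 4*k + 3) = (k - 3)*(k - 1)*(k - 3)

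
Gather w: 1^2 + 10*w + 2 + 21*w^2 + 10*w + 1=21*w^2 + 20*w + 4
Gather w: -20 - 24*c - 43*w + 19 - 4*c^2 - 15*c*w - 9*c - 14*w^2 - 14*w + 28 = -4*c^2 - 33*c - 14*w^2 + w*(-15*c - 57) + 27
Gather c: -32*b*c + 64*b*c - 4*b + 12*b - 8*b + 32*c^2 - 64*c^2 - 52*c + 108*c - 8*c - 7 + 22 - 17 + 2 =-32*c^2 + c*(32*b + 48)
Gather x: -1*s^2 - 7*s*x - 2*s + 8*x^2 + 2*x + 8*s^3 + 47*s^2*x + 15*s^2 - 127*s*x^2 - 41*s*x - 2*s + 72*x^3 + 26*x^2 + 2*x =8*s^3 + 14*s^2 - 4*s + 72*x^3 + x^2*(34 - 127*s) + x*(47*s^2 - 48*s + 4)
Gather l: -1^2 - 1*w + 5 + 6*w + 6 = 5*w + 10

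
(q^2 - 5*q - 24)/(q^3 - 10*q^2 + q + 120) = 1/(q - 5)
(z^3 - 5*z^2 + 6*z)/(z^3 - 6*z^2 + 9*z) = (z - 2)/(z - 3)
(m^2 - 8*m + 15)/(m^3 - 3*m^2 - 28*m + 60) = (m^2 - 8*m + 15)/(m^3 - 3*m^2 - 28*m + 60)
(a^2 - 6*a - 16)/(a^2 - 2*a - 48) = (a + 2)/(a + 6)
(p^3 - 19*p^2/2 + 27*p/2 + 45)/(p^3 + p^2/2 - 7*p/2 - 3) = (p^2 - 11*p + 30)/(p^2 - p - 2)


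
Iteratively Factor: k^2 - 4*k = (k)*(k - 4)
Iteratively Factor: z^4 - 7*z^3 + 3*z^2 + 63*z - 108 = (z - 3)*(z^3 - 4*z^2 - 9*z + 36) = (z - 3)^2*(z^2 - z - 12) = (z - 4)*(z - 3)^2*(z + 3)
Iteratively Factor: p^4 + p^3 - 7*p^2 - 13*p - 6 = (p - 3)*(p^3 + 4*p^2 + 5*p + 2) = (p - 3)*(p + 1)*(p^2 + 3*p + 2) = (p - 3)*(p + 1)^2*(p + 2)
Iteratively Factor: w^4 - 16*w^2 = (w)*(w^3 - 16*w) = w*(w + 4)*(w^2 - 4*w) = w^2*(w + 4)*(w - 4)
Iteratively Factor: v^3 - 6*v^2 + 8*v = (v - 2)*(v^2 - 4*v) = (v - 4)*(v - 2)*(v)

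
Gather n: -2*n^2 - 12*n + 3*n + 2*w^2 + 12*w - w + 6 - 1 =-2*n^2 - 9*n + 2*w^2 + 11*w + 5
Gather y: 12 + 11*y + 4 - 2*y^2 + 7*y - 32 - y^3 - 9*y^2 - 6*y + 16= -y^3 - 11*y^2 + 12*y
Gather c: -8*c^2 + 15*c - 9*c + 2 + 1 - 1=-8*c^2 + 6*c + 2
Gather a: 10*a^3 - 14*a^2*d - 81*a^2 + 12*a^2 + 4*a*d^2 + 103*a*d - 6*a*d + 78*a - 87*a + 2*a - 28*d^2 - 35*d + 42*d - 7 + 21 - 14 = 10*a^3 + a^2*(-14*d - 69) + a*(4*d^2 + 97*d - 7) - 28*d^2 + 7*d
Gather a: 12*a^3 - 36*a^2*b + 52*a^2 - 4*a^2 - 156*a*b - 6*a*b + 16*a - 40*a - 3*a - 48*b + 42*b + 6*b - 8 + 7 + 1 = 12*a^3 + a^2*(48 - 36*b) + a*(-162*b - 27)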